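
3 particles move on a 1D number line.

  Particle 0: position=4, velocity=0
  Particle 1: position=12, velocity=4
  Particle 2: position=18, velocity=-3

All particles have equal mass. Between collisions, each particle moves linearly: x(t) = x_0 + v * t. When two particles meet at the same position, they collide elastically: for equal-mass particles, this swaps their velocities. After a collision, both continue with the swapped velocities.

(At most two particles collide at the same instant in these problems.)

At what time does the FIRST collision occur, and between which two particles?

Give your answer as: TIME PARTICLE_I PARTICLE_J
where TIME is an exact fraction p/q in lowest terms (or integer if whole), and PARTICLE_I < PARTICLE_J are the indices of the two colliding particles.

Answer: 6/7 1 2

Derivation:
Pair (0,1): pos 4,12 vel 0,4 -> not approaching (rel speed -4 <= 0)
Pair (1,2): pos 12,18 vel 4,-3 -> gap=6, closing at 7/unit, collide at t=6/7
Earliest collision: t=6/7 between 1 and 2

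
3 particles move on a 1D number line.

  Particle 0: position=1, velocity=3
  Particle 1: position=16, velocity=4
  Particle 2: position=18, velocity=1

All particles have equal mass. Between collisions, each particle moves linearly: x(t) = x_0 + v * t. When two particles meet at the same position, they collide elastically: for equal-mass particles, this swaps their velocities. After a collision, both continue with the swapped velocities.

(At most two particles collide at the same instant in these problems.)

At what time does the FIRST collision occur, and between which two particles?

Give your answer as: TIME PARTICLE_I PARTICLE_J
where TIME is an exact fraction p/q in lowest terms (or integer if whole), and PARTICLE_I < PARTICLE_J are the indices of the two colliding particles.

Answer: 2/3 1 2

Derivation:
Pair (0,1): pos 1,16 vel 3,4 -> not approaching (rel speed -1 <= 0)
Pair (1,2): pos 16,18 vel 4,1 -> gap=2, closing at 3/unit, collide at t=2/3
Earliest collision: t=2/3 between 1 and 2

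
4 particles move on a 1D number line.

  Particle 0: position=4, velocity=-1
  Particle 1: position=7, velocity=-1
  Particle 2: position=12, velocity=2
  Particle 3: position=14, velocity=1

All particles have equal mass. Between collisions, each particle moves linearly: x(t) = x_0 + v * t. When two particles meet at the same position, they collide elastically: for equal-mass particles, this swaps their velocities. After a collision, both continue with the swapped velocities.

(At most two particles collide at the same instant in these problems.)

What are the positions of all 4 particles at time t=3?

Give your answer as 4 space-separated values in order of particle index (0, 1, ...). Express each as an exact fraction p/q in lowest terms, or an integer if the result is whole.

Collision at t=2: particles 2 and 3 swap velocities; positions: p0=2 p1=5 p2=16 p3=16; velocities now: v0=-1 v1=-1 v2=1 v3=2
Advance to t=3 (no further collisions before then); velocities: v0=-1 v1=-1 v2=1 v3=2; positions = 1 4 17 18

Answer: 1 4 17 18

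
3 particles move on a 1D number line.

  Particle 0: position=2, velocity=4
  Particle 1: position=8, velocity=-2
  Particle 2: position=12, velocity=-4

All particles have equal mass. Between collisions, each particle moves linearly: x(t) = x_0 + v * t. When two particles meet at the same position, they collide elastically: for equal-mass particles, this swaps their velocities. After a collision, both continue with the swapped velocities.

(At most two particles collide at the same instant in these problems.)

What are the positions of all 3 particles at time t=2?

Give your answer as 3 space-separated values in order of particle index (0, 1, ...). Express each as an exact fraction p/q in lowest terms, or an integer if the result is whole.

Answer: 4 4 10

Derivation:
Collision at t=1: particles 0 and 1 swap velocities; positions: p0=6 p1=6 p2=8; velocities now: v0=-2 v1=4 v2=-4
Collision at t=5/4: particles 1 and 2 swap velocities; positions: p0=11/2 p1=7 p2=7; velocities now: v0=-2 v1=-4 v2=4
Collision at t=2: particles 0 and 1 swap velocities; positions: p0=4 p1=4 p2=10; velocities now: v0=-4 v1=-2 v2=4
Advance to t=2 (no further collisions before then); velocities: v0=-4 v1=-2 v2=4; positions = 4 4 10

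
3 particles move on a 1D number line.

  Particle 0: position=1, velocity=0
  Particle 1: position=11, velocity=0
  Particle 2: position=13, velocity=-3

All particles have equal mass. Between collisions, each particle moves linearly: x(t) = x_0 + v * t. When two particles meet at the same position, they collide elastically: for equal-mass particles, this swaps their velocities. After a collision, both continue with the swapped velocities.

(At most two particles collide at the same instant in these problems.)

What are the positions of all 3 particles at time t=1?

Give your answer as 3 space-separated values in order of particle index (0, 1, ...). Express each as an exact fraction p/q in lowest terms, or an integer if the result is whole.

Collision at t=2/3: particles 1 and 2 swap velocities; positions: p0=1 p1=11 p2=11; velocities now: v0=0 v1=-3 v2=0
Advance to t=1 (no further collisions before then); velocities: v0=0 v1=-3 v2=0; positions = 1 10 11

Answer: 1 10 11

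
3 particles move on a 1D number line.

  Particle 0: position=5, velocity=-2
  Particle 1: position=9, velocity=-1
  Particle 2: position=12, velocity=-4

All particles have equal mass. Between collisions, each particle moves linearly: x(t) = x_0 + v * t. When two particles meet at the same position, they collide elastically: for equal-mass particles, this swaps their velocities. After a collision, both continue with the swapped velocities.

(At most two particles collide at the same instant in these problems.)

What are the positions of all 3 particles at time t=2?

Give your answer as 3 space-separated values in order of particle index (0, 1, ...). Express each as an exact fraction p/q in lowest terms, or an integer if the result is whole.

Answer: 1 4 7

Derivation:
Collision at t=1: particles 1 and 2 swap velocities; positions: p0=3 p1=8 p2=8; velocities now: v0=-2 v1=-4 v2=-1
Advance to t=2 (no further collisions before then); velocities: v0=-2 v1=-4 v2=-1; positions = 1 4 7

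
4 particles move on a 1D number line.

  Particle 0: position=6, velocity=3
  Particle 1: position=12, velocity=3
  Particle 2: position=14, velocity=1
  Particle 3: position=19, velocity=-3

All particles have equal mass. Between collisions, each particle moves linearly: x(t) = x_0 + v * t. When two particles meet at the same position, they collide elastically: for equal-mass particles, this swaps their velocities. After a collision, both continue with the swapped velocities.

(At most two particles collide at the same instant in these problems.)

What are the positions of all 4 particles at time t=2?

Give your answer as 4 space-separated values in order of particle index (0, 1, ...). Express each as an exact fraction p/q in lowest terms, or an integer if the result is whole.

Collision at t=1: particles 1 and 2 swap velocities; positions: p0=9 p1=15 p2=15 p3=16; velocities now: v0=3 v1=1 v2=3 v3=-3
Collision at t=7/6: particles 2 and 3 swap velocities; positions: p0=19/2 p1=91/6 p2=31/2 p3=31/2; velocities now: v0=3 v1=1 v2=-3 v3=3
Collision at t=5/4: particles 1 and 2 swap velocities; positions: p0=39/4 p1=61/4 p2=61/4 p3=63/4; velocities now: v0=3 v1=-3 v2=1 v3=3
Advance to t=2 (no further collisions before then); velocities: v0=3 v1=-3 v2=1 v3=3; positions = 12 13 16 18

Answer: 12 13 16 18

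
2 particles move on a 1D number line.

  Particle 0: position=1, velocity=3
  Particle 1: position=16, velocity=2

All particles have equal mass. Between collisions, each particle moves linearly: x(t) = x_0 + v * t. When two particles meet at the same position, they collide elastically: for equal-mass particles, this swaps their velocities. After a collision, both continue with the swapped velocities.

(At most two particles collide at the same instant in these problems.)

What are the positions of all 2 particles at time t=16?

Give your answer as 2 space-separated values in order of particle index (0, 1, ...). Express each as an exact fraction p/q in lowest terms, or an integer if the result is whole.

Answer: 48 49

Derivation:
Collision at t=15: particles 0 and 1 swap velocities; positions: p0=46 p1=46; velocities now: v0=2 v1=3
Advance to t=16 (no further collisions before then); velocities: v0=2 v1=3; positions = 48 49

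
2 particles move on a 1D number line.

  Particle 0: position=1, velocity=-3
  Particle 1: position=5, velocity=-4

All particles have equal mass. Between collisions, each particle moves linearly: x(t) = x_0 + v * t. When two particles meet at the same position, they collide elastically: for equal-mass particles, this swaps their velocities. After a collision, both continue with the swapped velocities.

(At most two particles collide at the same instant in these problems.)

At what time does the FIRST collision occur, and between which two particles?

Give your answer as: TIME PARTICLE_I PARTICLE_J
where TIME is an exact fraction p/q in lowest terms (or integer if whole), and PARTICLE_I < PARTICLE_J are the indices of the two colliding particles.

Answer: 4 0 1

Derivation:
Pair (0,1): pos 1,5 vel -3,-4 -> gap=4, closing at 1/unit, collide at t=4
Earliest collision: t=4 between 0 and 1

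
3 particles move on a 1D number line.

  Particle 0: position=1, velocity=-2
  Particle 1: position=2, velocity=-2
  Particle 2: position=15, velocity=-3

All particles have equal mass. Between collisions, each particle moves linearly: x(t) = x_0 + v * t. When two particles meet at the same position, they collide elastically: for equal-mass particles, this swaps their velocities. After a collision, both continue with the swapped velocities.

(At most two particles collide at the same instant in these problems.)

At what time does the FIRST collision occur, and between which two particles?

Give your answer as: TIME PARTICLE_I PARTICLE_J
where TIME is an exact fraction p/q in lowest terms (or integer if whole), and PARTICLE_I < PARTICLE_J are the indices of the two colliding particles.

Answer: 13 1 2

Derivation:
Pair (0,1): pos 1,2 vel -2,-2 -> not approaching (rel speed 0 <= 0)
Pair (1,2): pos 2,15 vel -2,-3 -> gap=13, closing at 1/unit, collide at t=13
Earliest collision: t=13 between 1 and 2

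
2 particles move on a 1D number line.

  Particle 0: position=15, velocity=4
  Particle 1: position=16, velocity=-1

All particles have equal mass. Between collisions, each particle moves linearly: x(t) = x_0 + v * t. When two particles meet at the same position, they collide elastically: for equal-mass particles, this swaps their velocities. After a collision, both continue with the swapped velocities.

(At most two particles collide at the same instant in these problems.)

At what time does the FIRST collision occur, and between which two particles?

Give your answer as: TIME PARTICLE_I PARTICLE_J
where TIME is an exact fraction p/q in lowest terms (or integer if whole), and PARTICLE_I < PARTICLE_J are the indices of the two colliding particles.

Pair (0,1): pos 15,16 vel 4,-1 -> gap=1, closing at 5/unit, collide at t=1/5
Earliest collision: t=1/5 between 0 and 1

Answer: 1/5 0 1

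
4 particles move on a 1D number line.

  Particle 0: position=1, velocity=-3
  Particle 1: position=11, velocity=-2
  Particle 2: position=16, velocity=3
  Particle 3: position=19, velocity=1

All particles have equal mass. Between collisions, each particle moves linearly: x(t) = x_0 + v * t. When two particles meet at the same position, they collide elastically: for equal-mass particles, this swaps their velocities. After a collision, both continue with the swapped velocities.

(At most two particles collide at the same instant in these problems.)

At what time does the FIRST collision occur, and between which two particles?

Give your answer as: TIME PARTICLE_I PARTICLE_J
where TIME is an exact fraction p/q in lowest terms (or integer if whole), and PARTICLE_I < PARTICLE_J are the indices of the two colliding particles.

Answer: 3/2 2 3

Derivation:
Pair (0,1): pos 1,11 vel -3,-2 -> not approaching (rel speed -1 <= 0)
Pair (1,2): pos 11,16 vel -2,3 -> not approaching (rel speed -5 <= 0)
Pair (2,3): pos 16,19 vel 3,1 -> gap=3, closing at 2/unit, collide at t=3/2
Earliest collision: t=3/2 between 2 and 3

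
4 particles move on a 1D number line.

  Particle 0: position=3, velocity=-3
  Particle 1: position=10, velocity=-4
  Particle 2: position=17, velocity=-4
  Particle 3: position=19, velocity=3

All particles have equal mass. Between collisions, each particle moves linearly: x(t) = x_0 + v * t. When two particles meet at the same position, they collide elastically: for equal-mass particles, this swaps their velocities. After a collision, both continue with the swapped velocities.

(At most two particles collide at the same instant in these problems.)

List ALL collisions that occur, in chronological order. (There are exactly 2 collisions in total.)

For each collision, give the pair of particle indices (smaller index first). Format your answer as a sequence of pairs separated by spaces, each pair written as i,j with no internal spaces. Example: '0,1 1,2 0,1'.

Collision at t=7: particles 0 and 1 swap velocities; positions: p0=-18 p1=-18 p2=-11 p3=40; velocities now: v0=-4 v1=-3 v2=-4 v3=3
Collision at t=14: particles 1 and 2 swap velocities; positions: p0=-46 p1=-39 p2=-39 p3=61; velocities now: v0=-4 v1=-4 v2=-3 v3=3

Answer: 0,1 1,2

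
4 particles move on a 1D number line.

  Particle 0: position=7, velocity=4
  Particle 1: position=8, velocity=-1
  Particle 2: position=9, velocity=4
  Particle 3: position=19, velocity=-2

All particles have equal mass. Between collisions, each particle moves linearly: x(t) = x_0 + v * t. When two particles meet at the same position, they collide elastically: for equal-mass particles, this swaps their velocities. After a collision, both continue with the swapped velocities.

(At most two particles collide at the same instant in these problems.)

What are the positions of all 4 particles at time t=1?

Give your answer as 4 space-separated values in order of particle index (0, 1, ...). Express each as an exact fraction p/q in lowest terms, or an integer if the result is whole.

Collision at t=1/5: particles 0 and 1 swap velocities; positions: p0=39/5 p1=39/5 p2=49/5 p3=93/5; velocities now: v0=-1 v1=4 v2=4 v3=-2
Advance to t=1 (no further collisions before then); velocities: v0=-1 v1=4 v2=4 v3=-2; positions = 7 11 13 17

Answer: 7 11 13 17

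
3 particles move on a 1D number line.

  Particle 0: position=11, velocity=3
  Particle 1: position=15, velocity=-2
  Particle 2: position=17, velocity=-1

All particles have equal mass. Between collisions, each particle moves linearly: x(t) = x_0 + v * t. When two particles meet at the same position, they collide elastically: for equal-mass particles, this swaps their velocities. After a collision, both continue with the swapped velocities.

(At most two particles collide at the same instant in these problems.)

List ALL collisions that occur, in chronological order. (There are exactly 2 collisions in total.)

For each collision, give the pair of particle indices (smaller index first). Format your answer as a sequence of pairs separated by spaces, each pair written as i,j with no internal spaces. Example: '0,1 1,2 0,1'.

Collision at t=4/5: particles 0 and 1 swap velocities; positions: p0=67/5 p1=67/5 p2=81/5; velocities now: v0=-2 v1=3 v2=-1
Collision at t=3/2: particles 1 and 2 swap velocities; positions: p0=12 p1=31/2 p2=31/2; velocities now: v0=-2 v1=-1 v2=3

Answer: 0,1 1,2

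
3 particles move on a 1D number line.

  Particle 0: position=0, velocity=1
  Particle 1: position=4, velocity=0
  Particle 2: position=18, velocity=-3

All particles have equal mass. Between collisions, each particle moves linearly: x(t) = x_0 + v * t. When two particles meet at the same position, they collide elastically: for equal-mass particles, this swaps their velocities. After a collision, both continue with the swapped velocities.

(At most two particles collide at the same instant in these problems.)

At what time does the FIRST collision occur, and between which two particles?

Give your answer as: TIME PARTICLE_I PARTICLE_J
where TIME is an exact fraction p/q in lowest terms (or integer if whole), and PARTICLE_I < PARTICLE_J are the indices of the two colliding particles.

Pair (0,1): pos 0,4 vel 1,0 -> gap=4, closing at 1/unit, collide at t=4
Pair (1,2): pos 4,18 vel 0,-3 -> gap=14, closing at 3/unit, collide at t=14/3
Earliest collision: t=4 between 0 and 1

Answer: 4 0 1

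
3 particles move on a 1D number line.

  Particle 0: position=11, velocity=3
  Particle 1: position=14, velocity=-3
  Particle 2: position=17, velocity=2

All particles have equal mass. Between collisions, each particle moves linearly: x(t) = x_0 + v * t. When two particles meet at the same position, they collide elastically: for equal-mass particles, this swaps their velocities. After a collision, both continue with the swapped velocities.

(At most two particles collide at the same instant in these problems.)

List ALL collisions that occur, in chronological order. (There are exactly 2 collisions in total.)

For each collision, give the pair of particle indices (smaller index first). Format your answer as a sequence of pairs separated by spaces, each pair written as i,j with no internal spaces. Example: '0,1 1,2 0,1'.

Answer: 0,1 1,2

Derivation:
Collision at t=1/2: particles 0 and 1 swap velocities; positions: p0=25/2 p1=25/2 p2=18; velocities now: v0=-3 v1=3 v2=2
Collision at t=6: particles 1 and 2 swap velocities; positions: p0=-4 p1=29 p2=29; velocities now: v0=-3 v1=2 v2=3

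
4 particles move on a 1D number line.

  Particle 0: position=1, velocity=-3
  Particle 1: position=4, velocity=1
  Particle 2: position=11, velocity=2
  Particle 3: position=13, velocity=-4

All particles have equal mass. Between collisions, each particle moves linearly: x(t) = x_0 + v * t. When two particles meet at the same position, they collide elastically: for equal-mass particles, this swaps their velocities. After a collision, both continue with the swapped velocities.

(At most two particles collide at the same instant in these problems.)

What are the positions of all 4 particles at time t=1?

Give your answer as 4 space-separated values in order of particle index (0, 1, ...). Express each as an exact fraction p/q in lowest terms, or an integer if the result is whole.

Answer: -2 5 9 13

Derivation:
Collision at t=1/3: particles 2 and 3 swap velocities; positions: p0=0 p1=13/3 p2=35/3 p3=35/3; velocities now: v0=-3 v1=1 v2=-4 v3=2
Advance to t=1 (no further collisions before then); velocities: v0=-3 v1=1 v2=-4 v3=2; positions = -2 5 9 13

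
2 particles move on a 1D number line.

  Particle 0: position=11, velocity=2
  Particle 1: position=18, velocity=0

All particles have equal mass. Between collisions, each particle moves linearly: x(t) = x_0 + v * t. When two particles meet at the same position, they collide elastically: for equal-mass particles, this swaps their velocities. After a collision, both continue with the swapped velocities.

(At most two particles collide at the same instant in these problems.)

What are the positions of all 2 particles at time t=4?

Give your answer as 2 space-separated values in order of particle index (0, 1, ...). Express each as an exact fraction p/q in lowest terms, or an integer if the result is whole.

Collision at t=7/2: particles 0 and 1 swap velocities; positions: p0=18 p1=18; velocities now: v0=0 v1=2
Advance to t=4 (no further collisions before then); velocities: v0=0 v1=2; positions = 18 19

Answer: 18 19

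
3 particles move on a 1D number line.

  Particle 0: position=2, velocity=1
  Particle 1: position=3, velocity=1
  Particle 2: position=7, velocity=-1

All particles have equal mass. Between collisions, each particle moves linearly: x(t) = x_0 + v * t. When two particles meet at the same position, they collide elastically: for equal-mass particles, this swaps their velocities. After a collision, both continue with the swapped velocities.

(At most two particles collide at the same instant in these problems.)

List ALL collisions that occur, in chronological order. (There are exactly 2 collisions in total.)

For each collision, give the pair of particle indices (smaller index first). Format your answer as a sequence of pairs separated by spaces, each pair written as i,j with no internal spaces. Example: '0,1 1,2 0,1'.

Collision at t=2: particles 1 and 2 swap velocities; positions: p0=4 p1=5 p2=5; velocities now: v0=1 v1=-1 v2=1
Collision at t=5/2: particles 0 and 1 swap velocities; positions: p0=9/2 p1=9/2 p2=11/2; velocities now: v0=-1 v1=1 v2=1

Answer: 1,2 0,1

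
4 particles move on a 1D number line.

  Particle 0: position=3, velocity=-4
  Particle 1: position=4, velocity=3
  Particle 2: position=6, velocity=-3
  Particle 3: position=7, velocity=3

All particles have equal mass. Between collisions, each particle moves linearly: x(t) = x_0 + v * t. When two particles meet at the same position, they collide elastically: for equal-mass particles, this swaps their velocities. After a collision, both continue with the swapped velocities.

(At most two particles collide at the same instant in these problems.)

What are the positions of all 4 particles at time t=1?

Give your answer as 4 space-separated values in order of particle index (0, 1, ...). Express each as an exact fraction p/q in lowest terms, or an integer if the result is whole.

Collision at t=1/3: particles 1 and 2 swap velocities; positions: p0=5/3 p1=5 p2=5 p3=8; velocities now: v0=-4 v1=-3 v2=3 v3=3
Advance to t=1 (no further collisions before then); velocities: v0=-4 v1=-3 v2=3 v3=3; positions = -1 3 7 10

Answer: -1 3 7 10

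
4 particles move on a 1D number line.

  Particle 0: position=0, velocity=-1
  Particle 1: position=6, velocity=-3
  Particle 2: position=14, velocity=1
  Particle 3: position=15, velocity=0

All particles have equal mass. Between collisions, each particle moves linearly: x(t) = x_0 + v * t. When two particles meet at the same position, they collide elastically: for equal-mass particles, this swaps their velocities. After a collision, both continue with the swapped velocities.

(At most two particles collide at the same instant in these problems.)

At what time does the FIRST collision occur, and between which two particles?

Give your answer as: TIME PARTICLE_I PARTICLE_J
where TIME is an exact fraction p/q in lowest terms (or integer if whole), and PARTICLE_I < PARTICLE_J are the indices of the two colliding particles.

Answer: 1 2 3

Derivation:
Pair (0,1): pos 0,6 vel -1,-3 -> gap=6, closing at 2/unit, collide at t=3
Pair (1,2): pos 6,14 vel -3,1 -> not approaching (rel speed -4 <= 0)
Pair (2,3): pos 14,15 vel 1,0 -> gap=1, closing at 1/unit, collide at t=1
Earliest collision: t=1 between 2 and 3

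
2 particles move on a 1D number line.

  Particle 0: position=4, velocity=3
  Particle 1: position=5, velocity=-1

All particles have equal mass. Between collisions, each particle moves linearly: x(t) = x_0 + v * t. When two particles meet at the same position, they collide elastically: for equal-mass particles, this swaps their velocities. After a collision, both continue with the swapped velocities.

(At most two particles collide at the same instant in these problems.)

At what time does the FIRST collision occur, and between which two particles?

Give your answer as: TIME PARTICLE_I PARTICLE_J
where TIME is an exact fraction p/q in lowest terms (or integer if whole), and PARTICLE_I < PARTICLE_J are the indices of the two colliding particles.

Pair (0,1): pos 4,5 vel 3,-1 -> gap=1, closing at 4/unit, collide at t=1/4
Earliest collision: t=1/4 between 0 and 1

Answer: 1/4 0 1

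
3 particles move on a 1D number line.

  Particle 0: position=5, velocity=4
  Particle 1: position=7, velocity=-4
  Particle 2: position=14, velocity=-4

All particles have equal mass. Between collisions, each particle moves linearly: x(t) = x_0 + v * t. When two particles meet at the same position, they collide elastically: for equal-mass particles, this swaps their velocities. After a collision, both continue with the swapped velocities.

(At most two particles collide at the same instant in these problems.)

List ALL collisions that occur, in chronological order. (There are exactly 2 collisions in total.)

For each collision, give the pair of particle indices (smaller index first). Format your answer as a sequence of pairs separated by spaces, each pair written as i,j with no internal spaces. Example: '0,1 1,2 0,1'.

Answer: 0,1 1,2

Derivation:
Collision at t=1/4: particles 0 and 1 swap velocities; positions: p0=6 p1=6 p2=13; velocities now: v0=-4 v1=4 v2=-4
Collision at t=9/8: particles 1 and 2 swap velocities; positions: p0=5/2 p1=19/2 p2=19/2; velocities now: v0=-4 v1=-4 v2=4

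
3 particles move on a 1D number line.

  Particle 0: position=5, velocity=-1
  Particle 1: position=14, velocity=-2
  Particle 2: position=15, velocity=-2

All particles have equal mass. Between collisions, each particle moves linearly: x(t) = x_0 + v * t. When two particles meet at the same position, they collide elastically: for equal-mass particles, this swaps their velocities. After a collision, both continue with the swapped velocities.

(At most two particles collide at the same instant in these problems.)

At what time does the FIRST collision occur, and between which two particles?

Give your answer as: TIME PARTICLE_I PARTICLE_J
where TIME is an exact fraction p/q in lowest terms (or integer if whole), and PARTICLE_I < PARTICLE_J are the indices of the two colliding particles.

Pair (0,1): pos 5,14 vel -1,-2 -> gap=9, closing at 1/unit, collide at t=9
Pair (1,2): pos 14,15 vel -2,-2 -> not approaching (rel speed 0 <= 0)
Earliest collision: t=9 between 0 and 1

Answer: 9 0 1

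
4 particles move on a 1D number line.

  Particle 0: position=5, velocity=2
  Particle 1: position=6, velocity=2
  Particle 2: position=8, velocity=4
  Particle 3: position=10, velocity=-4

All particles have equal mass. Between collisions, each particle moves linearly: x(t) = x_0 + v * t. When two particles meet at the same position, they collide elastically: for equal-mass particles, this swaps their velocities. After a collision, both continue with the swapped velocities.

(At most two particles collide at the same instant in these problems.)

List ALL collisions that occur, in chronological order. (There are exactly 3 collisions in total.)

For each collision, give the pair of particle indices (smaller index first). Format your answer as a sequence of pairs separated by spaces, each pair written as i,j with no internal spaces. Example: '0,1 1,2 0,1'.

Collision at t=1/4: particles 2 and 3 swap velocities; positions: p0=11/2 p1=13/2 p2=9 p3=9; velocities now: v0=2 v1=2 v2=-4 v3=4
Collision at t=2/3: particles 1 and 2 swap velocities; positions: p0=19/3 p1=22/3 p2=22/3 p3=32/3; velocities now: v0=2 v1=-4 v2=2 v3=4
Collision at t=5/6: particles 0 and 1 swap velocities; positions: p0=20/3 p1=20/3 p2=23/3 p3=34/3; velocities now: v0=-4 v1=2 v2=2 v3=4

Answer: 2,3 1,2 0,1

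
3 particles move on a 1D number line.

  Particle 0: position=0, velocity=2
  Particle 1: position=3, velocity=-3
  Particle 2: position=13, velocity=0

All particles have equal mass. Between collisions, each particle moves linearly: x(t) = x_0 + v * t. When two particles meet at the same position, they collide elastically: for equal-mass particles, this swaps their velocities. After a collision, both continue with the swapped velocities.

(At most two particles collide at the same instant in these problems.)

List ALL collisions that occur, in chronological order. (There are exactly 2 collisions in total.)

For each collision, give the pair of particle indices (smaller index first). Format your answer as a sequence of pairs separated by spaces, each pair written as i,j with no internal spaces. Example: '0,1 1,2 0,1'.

Answer: 0,1 1,2

Derivation:
Collision at t=3/5: particles 0 and 1 swap velocities; positions: p0=6/5 p1=6/5 p2=13; velocities now: v0=-3 v1=2 v2=0
Collision at t=13/2: particles 1 and 2 swap velocities; positions: p0=-33/2 p1=13 p2=13; velocities now: v0=-3 v1=0 v2=2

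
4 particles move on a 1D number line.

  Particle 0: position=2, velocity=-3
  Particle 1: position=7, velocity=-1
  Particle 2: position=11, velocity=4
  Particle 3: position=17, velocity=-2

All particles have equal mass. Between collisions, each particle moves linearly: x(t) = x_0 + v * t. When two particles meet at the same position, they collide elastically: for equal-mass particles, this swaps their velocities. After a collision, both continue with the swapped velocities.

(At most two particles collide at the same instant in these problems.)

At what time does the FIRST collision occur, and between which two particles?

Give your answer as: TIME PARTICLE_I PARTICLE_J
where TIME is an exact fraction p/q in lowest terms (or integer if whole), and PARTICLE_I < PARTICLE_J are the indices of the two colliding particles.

Answer: 1 2 3

Derivation:
Pair (0,1): pos 2,7 vel -3,-1 -> not approaching (rel speed -2 <= 0)
Pair (1,2): pos 7,11 vel -1,4 -> not approaching (rel speed -5 <= 0)
Pair (2,3): pos 11,17 vel 4,-2 -> gap=6, closing at 6/unit, collide at t=1
Earliest collision: t=1 between 2 and 3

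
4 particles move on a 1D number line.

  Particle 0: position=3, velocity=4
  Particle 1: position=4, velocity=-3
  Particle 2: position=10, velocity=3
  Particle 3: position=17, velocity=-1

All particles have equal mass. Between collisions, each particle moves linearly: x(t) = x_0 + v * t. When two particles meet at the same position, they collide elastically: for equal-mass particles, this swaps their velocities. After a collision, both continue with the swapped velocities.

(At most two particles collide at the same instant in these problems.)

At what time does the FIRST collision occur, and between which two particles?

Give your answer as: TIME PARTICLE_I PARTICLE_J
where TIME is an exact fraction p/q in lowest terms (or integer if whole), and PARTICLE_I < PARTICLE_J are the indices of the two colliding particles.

Answer: 1/7 0 1

Derivation:
Pair (0,1): pos 3,4 vel 4,-3 -> gap=1, closing at 7/unit, collide at t=1/7
Pair (1,2): pos 4,10 vel -3,3 -> not approaching (rel speed -6 <= 0)
Pair (2,3): pos 10,17 vel 3,-1 -> gap=7, closing at 4/unit, collide at t=7/4
Earliest collision: t=1/7 between 0 and 1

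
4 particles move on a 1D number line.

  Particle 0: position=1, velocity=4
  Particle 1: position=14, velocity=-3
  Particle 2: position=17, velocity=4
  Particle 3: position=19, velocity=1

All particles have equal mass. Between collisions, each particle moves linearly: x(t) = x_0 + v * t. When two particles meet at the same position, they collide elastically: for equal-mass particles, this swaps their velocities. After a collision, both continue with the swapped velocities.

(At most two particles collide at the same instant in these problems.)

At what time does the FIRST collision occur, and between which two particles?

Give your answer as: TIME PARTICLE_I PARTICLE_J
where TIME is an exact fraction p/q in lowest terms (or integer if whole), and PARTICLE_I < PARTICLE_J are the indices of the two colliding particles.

Pair (0,1): pos 1,14 vel 4,-3 -> gap=13, closing at 7/unit, collide at t=13/7
Pair (1,2): pos 14,17 vel -3,4 -> not approaching (rel speed -7 <= 0)
Pair (2,3): pos 17,19 vel 4,1 -> gap=2, closing at 3/unit, collide at t=2/3
Earliest collision: t=2/3 between 2 and 3

Answer: 2/3 2 3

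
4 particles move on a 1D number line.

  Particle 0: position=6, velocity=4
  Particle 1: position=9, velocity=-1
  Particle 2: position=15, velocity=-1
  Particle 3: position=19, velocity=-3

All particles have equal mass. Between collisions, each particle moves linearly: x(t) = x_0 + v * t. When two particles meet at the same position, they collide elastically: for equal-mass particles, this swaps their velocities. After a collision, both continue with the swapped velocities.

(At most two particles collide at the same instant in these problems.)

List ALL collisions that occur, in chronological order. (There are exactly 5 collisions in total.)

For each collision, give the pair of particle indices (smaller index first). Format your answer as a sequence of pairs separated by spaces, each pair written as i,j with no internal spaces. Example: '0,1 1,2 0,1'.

Collision at t=3/5: particles 0 and 1 swap velocities; positions: p0=42/5 p1=42/5 p2=72/5 p3=86/5; velocities now: v0=-1 v1=4 v2=-1 v3=-3
Collision at t=9/5: particles 1 and 2 swap velocities; positions: p0=36/5 p1=66/5 p2=66/5 p3=68/5; velocities now: v0=-1 v1=-1 v2=4 v3=-3
Collision at t=13/7: particles 2 and 3 swap velocities; positions: p0=50/7 p1=92/7 p2=94/7 p3=94/7; velocities now: v0=-1 v1=-1 v2=-3 v3=4
Collision at t=2: particles 1 and 2 swap velocities; positions: p0=7 p1=13 p2=13 p3=14; velocities now: v0=-1 v1=-3 v2=-1 v3=4
Collision at t=5: particles 0 and 1 swap velocities; positions: p0=4 p1=4 p2=10 p3=26; velocities now: v0=-3 v1=-1 v2=-1 v3=4

Answer: 0,1 1,2 2,3 1,2 0,1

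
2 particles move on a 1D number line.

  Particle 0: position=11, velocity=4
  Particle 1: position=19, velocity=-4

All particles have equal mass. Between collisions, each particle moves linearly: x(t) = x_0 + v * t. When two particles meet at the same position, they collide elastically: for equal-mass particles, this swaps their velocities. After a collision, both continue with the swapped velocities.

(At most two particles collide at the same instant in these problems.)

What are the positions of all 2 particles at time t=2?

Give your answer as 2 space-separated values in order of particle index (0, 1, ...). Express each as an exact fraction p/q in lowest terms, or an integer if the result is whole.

Answer: 11 19

Derivation:
Collision at t=1: particles 0 and 1 swap velocities; positions: p0=15 p1=15; velocities now: v0=-4 v1=4
Advance to t=2 (no further collisions before then); velocities: v0=-4 v1=4; positions = 11 19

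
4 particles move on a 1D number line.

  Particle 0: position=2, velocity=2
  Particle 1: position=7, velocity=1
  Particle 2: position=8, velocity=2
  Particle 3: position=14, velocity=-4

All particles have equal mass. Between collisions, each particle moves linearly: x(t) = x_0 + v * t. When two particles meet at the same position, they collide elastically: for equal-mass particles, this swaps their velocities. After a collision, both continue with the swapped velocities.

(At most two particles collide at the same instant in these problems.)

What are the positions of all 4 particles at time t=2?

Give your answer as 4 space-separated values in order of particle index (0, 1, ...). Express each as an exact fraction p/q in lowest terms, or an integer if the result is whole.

Answer: 6 6 9 12

Derivation:
Collision at t=1: particles 2 and 3 swap velocities; positions: p0=4 p1=8 p2=10 p3=10; velocities now: v0=2 v1=1 v2=-4 v3=2
Collision at t=7/5: particles 1 and 2 swap velocities; positions: p0=24/5 p1=42/5 p2=42/5 p3=54/5; velocities now: v0=2 v1=-4 v2=1 v3=2
Collision at t=2: particles 0 and 1 swap velocities; positions: p0=6 p1=6 p2=9 p3=12; velocities now: v0=-4 v1=2 v2=1 v3=2
Advance to t=2 (no further collisions before then); velocities: v0=-4 v1=2 v2=1 v3=2; positions = 6 6 9 12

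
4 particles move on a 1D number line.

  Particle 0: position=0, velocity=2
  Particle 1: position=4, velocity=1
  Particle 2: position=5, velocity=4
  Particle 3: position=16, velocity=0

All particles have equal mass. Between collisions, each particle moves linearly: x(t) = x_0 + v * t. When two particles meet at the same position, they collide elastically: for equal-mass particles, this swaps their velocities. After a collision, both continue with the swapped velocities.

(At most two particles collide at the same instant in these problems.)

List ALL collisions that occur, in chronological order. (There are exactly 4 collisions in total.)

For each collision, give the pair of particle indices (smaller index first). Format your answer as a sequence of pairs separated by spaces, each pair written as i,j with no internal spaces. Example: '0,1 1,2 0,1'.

Collision at t=11/4: particles 2 and 3 swap velocities; positions: p0=11/2 p1=27/4 p2=16 p3=16; velocities now: v0=2 v1=1 v2=0 v3=4
Collision at t=4: particles 0 and 1 swap velocities; positions: p0=8 p1=8 p2=16 p3=21; velocities now: v0=1 v1=2 v2=0 v3=4
Collision at t=8: particles 1 and 2 swap velocities; positions: p0=12 p1=16 p2=16 p3=37; velocities now: v0=1 v1=0 v2=2 v3=4
Collision at t=12: particles 0 and 1 swap velocities; positions: p0=16 p1=16 p2=24 p3=53; velocities now: v0=0 v1=1 v2=2 v3=4

Answer: 2,3 0,1 1,2 0,1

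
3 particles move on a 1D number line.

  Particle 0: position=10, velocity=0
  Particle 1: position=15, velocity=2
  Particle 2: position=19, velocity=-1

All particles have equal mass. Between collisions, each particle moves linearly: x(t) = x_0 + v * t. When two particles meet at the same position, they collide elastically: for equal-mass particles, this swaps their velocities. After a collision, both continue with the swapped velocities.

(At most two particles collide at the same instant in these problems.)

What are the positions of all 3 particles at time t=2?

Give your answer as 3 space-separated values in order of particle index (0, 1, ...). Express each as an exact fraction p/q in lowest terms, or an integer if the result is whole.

Collision at t=4/3: particles 1 and 2 swap velocities; positions: p0=10 p1=53/3 p2=53/3; velocities now: v0=0 v1=-1 v2=2
Advance to t=2 (no further collisions before then); velocities: v0=0 v1=-1 v2=2; positions = 10 17 19

Answer: 10 17 19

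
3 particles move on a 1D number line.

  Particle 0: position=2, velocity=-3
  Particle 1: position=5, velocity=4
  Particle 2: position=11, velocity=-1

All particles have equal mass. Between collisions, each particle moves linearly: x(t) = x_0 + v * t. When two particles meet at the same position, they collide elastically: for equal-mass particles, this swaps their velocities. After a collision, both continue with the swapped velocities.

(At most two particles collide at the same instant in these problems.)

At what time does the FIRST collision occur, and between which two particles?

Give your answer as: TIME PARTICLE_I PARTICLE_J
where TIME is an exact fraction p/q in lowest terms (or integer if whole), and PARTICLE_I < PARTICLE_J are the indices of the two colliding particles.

Pair (0,1): pos 2,5 vel -3,4 -> not approaching (rel speed -7 <= 0)
Pair (1,2): pos 5,11 vel 4,-1 -> gap=6, closing at 5/unit, collide at t=6/5
Earliest collision: t=6/5 between 1 and 2

Answer: 6/5 1 2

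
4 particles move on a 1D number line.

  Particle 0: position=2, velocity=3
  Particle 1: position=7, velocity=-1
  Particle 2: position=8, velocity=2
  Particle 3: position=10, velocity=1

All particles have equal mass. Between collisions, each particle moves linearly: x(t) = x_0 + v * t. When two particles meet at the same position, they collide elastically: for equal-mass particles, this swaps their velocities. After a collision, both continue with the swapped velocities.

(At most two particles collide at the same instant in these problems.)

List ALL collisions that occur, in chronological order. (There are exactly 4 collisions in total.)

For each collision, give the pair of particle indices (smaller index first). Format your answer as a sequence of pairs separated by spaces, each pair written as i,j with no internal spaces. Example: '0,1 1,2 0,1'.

Collision at t=5/4: particles 0 and 1 swap velocities; positions: p0=23/4 p1=23/4 p2=21/2 p3=45/4; velocities now: v0=-1 v1=3 v2=2 v3=1
Collision at t=2: particles 2 and 3 swap velocities; positions: p0=5 p1=8 p2=12 p3=12; velocities now: v0=-1 v1=3 v2=1 v3=2
Collision at t=4: particles 1 and 2 swap velocities; positions: p0=3 p1=14 p2=14 p3=16; velocities now: v0=-1 v1=1 v2=3 v3=2
Collision at t=6: particles 2 and 3 swap velocities; positions: p0=1 p1=16 p2=20 p3=20; velocities now: v0=-1 v1=1 v2=2 v3=3

Answer: 0,1 2,3 1,2 2,3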